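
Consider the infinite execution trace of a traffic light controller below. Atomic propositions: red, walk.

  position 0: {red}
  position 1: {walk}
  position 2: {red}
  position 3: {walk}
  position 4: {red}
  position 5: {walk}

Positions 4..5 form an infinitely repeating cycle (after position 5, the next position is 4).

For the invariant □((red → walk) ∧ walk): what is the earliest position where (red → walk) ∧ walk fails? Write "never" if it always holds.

0

At position 0 the labels are {red}, so (red → walk) ∧ walk is false there. This is the first violation.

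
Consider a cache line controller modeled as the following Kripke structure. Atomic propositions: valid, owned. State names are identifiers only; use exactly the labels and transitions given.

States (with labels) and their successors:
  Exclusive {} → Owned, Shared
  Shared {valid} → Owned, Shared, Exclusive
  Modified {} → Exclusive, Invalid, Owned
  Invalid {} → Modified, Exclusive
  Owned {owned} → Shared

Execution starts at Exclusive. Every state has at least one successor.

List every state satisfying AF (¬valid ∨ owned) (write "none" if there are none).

States satisfying ¬valid ∨ owned: {Exclusive, Modified, Invalid, Owned}.
States satisfying AF (¬valid ∨ owned): {Exclusive, Modified, Invalid, Owned}.

{Exclusive, Modified, Invalid, Owned}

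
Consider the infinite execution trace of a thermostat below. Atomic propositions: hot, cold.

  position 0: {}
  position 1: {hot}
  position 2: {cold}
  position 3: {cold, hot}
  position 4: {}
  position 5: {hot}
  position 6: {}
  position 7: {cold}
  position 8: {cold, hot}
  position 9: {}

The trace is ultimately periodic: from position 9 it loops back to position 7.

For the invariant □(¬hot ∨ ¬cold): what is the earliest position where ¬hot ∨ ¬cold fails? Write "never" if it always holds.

Check ¬hot ∨ ¬cold at each position in order: 0 ✓, 1 ✓, 2 ✓.
At position 3 the labels are {cold, hot}, so ¬hot ∨ ¬cold is false there. This is the first violation.

3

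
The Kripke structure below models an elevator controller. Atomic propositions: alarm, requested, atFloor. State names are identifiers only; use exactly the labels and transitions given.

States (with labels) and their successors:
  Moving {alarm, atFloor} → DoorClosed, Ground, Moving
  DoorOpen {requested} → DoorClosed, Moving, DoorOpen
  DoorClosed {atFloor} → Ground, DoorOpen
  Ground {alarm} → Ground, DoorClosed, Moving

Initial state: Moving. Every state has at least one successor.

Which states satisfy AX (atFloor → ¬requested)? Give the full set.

{Moving, DoorOpen, DoorClosed, Ground}

States satisfying atFloor → ¬requested: {Moving, DoorOpen, DoorClosed, Ground}.
States satisfying AX (atFloor → ¬requested): {Moving, DoorOpen, DoorClosed, Ground}.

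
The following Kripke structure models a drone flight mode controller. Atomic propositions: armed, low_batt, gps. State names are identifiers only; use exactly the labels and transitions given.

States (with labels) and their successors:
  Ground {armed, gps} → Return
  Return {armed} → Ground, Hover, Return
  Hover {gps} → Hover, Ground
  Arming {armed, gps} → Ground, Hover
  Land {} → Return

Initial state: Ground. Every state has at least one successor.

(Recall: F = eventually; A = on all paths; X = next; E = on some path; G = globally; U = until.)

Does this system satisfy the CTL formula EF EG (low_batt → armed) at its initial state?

States satisfying EG (low_batt → armed): {Ground, Return, Hover, Arming, Land}.
States satisfying EF EG (low_batt → armed): {Ground, Return, Hover, Arming, Land}.
Some path from Ground reaches a state where EG (low_batt → armed) holds.
Ground ∈ Sat(EF EG (low_batt → armed)).

Holds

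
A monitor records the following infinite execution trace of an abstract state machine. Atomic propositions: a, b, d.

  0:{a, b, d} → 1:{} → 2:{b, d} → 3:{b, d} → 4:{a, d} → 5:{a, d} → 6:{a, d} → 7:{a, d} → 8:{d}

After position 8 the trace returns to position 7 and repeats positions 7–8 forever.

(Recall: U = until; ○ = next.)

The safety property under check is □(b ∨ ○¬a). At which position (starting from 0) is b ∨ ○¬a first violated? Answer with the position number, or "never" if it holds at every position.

Check b ∨ ○¬a at each position in order: 0 ✓, 1 ✓, 2 ✓, 3 ✓.
At position 4 the labels are {a, d} and the next position 5 has {a, d}, so b ∨ ○¬a is false there. This is the first violation.

4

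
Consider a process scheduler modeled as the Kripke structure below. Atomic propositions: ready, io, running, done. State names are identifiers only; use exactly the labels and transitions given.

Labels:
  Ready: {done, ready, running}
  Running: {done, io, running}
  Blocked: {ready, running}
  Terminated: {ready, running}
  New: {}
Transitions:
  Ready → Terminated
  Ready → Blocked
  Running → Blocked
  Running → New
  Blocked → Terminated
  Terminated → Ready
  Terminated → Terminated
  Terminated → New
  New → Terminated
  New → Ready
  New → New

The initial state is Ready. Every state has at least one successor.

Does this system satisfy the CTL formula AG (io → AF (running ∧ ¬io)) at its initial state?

Yes

States satisfying io → AF (running ∧ ¬io): {Ready, Blocked, Terminated, New}.
States satisfying AG (io → AF (running ∧ ¬io)): {Ready, Blocked, Terminated, New}.
Every state reachable from Ready satisfies io → AF (running ∧ ¬io).
Ready ∈ Sat(AG (io → AF (running ∧ ¬io))).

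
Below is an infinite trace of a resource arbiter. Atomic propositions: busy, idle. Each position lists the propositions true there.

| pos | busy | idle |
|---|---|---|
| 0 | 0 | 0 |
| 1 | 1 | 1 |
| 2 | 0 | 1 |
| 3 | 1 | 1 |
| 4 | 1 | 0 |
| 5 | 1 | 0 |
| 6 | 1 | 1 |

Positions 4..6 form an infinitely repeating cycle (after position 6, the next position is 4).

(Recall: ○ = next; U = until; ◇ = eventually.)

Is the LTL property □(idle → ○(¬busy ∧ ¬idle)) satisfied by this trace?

idle → ○(¬busy ∧ ¬idle) must hold at every position from 0 onward. It fails at position 1, so □(idle → ○(¬busy ∧ ¬idle)) is false.
Positions where idle holds: 1, 2, 3, 6.
Check ○(¬busy ∧ ¬idle) at each: 1→fails, 2→fails, 3→fails, 6→fails.

Violated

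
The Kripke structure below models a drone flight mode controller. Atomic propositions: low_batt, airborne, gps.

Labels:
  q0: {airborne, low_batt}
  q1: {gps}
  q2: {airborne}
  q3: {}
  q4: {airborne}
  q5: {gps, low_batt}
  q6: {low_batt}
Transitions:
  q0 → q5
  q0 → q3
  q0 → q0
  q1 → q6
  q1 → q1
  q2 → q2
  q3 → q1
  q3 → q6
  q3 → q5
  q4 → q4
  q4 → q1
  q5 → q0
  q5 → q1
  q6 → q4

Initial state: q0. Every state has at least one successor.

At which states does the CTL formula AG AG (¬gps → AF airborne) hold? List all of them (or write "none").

States satisfying AG (¬gps → AF airborne): {q1, q2, q4, q6}.
States satisfying AG AG (¬gps → AF airborne): {q1, q2, q4, q6}.

{q1, q2, q4, q6}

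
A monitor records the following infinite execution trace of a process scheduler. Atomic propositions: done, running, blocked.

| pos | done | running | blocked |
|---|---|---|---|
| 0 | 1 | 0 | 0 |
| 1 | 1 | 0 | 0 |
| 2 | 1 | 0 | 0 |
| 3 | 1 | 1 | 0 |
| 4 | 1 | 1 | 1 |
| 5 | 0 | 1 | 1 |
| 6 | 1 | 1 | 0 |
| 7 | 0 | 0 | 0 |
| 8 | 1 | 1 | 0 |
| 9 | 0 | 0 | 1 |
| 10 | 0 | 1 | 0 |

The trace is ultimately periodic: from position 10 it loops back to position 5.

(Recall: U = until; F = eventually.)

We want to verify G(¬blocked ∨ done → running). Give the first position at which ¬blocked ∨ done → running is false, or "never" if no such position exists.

At position 0 the labels are {done}, so ¬blocked ∨ done → running is false there. This is the first violation.

0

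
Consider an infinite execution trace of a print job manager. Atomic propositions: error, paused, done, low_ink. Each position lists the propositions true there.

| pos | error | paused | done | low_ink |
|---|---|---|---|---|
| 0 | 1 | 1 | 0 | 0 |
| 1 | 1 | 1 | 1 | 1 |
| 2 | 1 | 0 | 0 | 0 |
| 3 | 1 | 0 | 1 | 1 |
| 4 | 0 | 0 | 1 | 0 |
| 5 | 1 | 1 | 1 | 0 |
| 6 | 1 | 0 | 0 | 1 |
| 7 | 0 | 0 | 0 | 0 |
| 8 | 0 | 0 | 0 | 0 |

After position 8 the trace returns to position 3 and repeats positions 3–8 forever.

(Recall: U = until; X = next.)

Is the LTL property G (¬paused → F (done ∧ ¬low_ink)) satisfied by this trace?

Yes

¬paused → F (done ∧ ¬low_ink) holds at every position 0..8, and those are all positions ever visited, so G (¬paused → F (done ∧ ¬low_ink)) holds.
Positions where ¬paused holds: 2, 3, 4, 6, 7, 8.
Check F (done ∧ ¬low_ink) at each: 2→ok, 3→ok, 4→ok, 6→ok, 7→ok, 8→ok.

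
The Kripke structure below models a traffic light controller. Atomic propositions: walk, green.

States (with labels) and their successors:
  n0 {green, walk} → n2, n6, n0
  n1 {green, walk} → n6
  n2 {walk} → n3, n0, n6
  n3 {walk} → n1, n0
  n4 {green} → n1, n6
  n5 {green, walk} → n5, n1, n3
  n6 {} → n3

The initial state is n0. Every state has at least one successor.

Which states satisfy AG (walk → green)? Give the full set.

States satisfying walk → green: {n0, n1, n4, n5, n6}.
States satisfying AG (walk → green): ∅.

none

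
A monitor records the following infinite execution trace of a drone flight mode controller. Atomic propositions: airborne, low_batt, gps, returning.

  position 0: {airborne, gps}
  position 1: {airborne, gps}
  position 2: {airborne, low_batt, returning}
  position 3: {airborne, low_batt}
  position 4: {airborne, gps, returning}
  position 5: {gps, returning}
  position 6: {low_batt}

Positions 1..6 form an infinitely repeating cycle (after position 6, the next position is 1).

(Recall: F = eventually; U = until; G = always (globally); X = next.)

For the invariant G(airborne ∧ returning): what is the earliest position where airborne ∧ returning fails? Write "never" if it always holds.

0

At position 0 the labels are {airborne, gps}, so airborne ∧ returning is false there. This is the first violation.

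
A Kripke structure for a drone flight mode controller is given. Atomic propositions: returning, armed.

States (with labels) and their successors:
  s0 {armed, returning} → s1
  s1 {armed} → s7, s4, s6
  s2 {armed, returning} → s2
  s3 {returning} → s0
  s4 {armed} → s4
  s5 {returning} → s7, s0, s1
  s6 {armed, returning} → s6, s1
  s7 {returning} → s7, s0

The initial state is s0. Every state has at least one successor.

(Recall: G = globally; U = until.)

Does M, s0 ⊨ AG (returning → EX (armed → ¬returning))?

Yes

States satisfying returning → EX (armed → ¬returning): {s0, s1, s4, s5, s6, s7}.
States satisfying AG (returning → EX (armed → ¬returning)): {s0, s1, s4, s5, s6, s7}.
Every state reachable from s0 satisfies returning → EX (armed → ¬returning).
s0 ∈ Sat(AG (returning → EX (armed → ¬returning))).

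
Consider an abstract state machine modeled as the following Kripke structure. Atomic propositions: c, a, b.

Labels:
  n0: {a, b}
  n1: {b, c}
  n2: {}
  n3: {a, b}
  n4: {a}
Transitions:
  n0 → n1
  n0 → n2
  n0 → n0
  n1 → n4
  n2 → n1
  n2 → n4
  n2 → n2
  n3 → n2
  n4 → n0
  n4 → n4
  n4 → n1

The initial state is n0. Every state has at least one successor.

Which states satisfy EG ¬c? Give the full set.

{n0, n2, n3, n4}

States satisfying ¬c: {n0, n2, n3, n4}.
States satisfying EG ¬c: {n0, n2, n3, n4}.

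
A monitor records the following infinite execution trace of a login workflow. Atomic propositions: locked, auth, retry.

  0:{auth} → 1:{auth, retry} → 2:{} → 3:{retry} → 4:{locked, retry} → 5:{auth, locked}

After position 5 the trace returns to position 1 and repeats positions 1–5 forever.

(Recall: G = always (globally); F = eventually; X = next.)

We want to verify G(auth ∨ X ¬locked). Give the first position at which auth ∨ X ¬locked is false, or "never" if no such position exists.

Check auth ∨ X ¬locked at each position in order: 0 ✓, 1 ✓, 2 ✓.
At position 3 the labels are {retry} and the next position 4 has {locked, retry}, so auth ∨ X ¬locked is false there. This is the first violation.

3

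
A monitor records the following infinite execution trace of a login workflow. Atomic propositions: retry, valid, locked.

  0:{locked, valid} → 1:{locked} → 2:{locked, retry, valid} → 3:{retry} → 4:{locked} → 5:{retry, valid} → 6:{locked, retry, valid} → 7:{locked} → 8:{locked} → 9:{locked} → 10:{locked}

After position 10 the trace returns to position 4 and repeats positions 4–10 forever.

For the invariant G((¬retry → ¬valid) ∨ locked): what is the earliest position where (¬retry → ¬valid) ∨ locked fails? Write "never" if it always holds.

(¬retry → ¬valid) ∨ locked holds at every position 0..10, and those are all the positions the trace ever visits, so the invariant G((¬retry → ¬valid) ∨ locked) is never violated.

never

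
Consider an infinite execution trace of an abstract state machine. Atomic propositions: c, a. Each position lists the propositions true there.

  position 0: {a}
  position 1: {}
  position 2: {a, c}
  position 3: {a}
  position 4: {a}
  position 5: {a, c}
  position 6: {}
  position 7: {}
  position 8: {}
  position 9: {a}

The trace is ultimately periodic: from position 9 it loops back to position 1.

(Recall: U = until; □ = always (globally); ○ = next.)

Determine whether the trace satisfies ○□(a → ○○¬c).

No

The position after 0 is 1; □(a → ○○¬c) is false there.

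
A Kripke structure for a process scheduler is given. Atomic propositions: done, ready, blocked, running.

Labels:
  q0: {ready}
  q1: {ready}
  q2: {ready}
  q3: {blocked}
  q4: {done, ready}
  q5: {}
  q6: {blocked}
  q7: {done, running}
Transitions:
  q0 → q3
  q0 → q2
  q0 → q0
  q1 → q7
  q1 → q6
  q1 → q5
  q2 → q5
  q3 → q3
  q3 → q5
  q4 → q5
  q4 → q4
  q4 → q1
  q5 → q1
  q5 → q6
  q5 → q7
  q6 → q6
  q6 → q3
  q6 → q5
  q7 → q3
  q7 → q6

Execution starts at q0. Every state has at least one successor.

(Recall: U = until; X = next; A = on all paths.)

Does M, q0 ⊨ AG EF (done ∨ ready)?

Yes

States satisfying EF (done ∨ ready): {q0, q1, q2, q3, q4, q5, q6, q7}.
States satisfying AG EF (done ∨ ready): {q0, q1, q2, q3, q4, q5, q6, q7}.
Every state reachable from q0 satisfies EF (done ∨ ready).
q0 ∈ Sat(AG EF (done ∨ ready)).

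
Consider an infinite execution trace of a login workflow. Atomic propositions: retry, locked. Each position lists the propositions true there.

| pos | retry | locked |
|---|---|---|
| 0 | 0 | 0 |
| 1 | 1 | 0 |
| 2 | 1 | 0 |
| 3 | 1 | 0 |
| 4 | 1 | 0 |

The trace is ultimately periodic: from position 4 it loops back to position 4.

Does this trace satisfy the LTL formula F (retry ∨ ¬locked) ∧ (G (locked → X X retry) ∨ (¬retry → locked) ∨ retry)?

Holds

retry ∨ ¬locked holds at position 0, which is reachable from 0, so F (retry ∨ ¬locked) holds.
At position 0: F (retry ∨ ¬locked) is true; G (locked → X X retry) ∨ (¬retry → locked) ∨ retry is true; so F (retry ∨ ¬locked) ∧ (G (locked → X X retry) ∨ (¬retry → locked) ∨ retry) is true.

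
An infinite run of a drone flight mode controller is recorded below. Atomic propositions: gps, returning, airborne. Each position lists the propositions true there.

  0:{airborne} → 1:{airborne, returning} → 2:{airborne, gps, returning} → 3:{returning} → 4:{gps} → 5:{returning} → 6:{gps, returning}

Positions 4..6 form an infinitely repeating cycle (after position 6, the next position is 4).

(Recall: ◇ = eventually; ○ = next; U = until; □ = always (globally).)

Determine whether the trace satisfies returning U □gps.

No

Walking from position 0: at position 0, □gps has not yet held and returning fails, so returning U □gps is false.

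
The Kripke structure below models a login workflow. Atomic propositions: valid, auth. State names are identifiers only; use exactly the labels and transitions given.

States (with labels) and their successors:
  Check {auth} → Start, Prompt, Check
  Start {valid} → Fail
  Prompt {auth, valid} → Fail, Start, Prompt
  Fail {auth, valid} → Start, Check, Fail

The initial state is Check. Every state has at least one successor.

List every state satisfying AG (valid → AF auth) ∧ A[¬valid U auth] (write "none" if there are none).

{Check, Prompt, Fail}

States satisfying valid → AF auth: {Check, Start, Prompt, Fail}.
States satisfying AG (valid → AF auth): {Check, Start, Prompt, Fail}.
States satisfying ¬valid: {Check}.
States satisfying auth: {Check, Prompt, Fail}.
States satisfying A[¬valid U auth]: {Check, Prompt, Fail}.
States satisfying AG (valid → AF auth) ∧ A[¬valid U auth]: {Check, Prompt, Fail}.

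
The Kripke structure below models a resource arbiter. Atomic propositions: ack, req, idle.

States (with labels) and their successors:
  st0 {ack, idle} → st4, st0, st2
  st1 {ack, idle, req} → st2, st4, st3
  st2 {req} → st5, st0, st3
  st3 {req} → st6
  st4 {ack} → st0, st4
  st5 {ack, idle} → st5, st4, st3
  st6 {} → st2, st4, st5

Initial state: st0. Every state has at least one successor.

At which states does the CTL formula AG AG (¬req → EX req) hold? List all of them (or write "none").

States satisfying AG (¬req → EX req): ∅.
States satisfying AG AG (¬req → EX req): ∅.

none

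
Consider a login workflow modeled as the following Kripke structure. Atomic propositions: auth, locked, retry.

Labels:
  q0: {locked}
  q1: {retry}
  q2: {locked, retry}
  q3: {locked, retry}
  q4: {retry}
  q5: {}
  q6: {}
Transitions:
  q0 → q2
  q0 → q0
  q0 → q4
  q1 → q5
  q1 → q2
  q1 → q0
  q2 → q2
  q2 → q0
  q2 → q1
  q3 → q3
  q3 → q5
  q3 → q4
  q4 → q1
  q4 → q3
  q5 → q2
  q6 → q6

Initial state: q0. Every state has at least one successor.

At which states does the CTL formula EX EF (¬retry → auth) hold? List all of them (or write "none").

States satisfying EF (¬retry → auth): {q0, q1, q2, q3, q4, q5}.
States satisfying EX EF (¬retry → auth): {q0, q1, q2, q3, q4, q5}.

{q0, q1, q2, q3, q4, q5}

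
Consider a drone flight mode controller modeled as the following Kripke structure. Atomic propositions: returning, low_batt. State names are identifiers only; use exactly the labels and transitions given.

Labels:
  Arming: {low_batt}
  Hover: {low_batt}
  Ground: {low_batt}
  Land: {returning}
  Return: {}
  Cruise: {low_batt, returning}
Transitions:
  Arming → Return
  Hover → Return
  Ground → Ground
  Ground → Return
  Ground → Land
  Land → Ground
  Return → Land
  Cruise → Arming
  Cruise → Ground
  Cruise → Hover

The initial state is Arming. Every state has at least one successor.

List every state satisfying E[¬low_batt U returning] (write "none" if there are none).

{Land, Return, Cruise}

States satisfying ¬low_batt: {Land, Return}.
States satisfying returning: {Land, Cruise}.
States satisfying E[¬low_batt U returning]: {Land, Return, Cruise}.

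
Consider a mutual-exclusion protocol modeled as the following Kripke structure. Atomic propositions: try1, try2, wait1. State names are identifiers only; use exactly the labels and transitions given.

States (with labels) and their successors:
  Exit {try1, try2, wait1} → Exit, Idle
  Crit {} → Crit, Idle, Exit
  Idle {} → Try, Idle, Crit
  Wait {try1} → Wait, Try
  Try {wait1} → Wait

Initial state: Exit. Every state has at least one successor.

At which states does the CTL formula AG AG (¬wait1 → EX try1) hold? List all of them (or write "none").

States satisfying AG (¬wait1 → EX try1): {Wait, Try}.
States satisfying AG AG (¬wait1 → EX try1): {Wait, Try}.

{Wait, Try}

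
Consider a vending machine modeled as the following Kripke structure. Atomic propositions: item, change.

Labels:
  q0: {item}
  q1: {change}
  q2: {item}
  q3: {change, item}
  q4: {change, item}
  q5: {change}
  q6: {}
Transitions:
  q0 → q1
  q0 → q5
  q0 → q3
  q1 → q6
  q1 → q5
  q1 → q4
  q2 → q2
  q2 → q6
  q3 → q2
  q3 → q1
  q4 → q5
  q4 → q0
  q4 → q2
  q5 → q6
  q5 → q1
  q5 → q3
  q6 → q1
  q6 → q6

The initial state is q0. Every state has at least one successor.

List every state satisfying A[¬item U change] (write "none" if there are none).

States satisfying ¬item: {q1, q5, q6}.
States satisfying change: {q1, q3, q4, q5}.
States satisfying A[¬item U change]: {q1, q3, q4, q5}.

{q1, q3, q4, q5}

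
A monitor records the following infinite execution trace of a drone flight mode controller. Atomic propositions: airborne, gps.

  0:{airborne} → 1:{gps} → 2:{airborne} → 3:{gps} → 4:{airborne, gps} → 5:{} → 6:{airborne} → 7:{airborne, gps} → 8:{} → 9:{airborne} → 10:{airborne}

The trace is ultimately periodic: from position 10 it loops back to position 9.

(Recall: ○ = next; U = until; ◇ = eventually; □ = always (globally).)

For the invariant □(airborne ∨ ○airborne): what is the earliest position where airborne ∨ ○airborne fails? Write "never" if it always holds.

never

airborne ∨ ○airborne holds at every position 0..10, and those are all the positions the trace ever visits, so the invariant □(airborne ∨ ○airborne) is never violated.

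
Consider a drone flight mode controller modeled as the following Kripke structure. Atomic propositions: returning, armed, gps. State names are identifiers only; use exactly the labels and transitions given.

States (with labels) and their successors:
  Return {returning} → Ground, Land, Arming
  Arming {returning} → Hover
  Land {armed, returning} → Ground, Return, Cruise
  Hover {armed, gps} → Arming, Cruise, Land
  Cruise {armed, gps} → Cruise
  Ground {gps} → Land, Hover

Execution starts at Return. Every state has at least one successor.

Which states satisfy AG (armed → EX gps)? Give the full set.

{Return, Arming, Land, Hover, Cruise, Ground}

States satisfying armed → EX gps: {Return, Arming, Land, Hover, Cruise, Ground}.
States satisfying AG (armed → EX gps): {Return, Arming, Land, Hover, Cruise, Ground}.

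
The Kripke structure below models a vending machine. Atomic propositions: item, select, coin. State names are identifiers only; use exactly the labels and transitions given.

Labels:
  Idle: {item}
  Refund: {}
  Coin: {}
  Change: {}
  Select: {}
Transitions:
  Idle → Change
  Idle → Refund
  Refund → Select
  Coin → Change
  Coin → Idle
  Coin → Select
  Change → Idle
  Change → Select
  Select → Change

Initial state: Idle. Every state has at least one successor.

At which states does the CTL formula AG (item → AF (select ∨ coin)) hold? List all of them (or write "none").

States satisfying item → AF (select ∨ coin): {Refund, Coin, Change, Select}.
States satisfying AG (item → AF (select ∨ coin)): ∅.

none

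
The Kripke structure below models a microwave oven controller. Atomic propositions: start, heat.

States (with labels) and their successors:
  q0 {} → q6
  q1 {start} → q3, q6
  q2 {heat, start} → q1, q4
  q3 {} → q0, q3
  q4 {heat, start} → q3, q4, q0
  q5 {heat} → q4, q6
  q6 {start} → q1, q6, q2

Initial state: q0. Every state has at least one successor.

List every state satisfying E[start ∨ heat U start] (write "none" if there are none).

States satisfying start ∨ heat: {q1, q2, q4, q5, q6}.
States satisfying start: {q1, q2, q4, q6}.
States satisfying E[start ∨ heat U start]: {q1, q2, q4, q5, q6}.

{q1, q2, q4, q5, q6}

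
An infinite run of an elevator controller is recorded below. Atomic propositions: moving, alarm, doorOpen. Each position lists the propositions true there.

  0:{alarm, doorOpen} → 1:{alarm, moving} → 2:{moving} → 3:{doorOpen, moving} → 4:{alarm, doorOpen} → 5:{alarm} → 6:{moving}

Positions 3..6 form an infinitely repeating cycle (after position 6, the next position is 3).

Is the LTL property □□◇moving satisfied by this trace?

□◇moving holds at every position 0..6, and those are all positions ever visited, so □□◇moving holds.

Holds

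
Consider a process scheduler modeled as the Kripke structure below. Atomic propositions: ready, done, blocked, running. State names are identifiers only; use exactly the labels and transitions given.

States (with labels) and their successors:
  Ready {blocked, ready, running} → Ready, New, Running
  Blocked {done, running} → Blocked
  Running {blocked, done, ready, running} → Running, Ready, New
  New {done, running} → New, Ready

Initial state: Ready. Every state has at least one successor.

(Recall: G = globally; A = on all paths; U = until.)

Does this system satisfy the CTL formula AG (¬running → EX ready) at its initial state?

Yes

States satisfying ¬running → EX ready: {Ready, Blocked, Running, New}.
States satisfying AG (¬running → EX ready): {Ready, Blocked, Running, New}.
Every state reachable from Ready satisfies ¬running → EX ready.
Ready ∈ Sat(AG (¬running → EX ready)).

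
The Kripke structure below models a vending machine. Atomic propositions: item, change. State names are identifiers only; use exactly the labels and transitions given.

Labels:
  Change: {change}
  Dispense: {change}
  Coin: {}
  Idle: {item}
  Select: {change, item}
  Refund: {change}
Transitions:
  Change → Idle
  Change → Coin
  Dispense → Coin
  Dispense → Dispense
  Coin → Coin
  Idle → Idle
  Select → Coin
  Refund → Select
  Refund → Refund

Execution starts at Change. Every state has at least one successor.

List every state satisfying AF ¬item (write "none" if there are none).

States satisfying ¬item: {Change, Dispense, Coin, Refund}.
States satisfying AF ¬item: {Change, Dispense, Coin, Select, Refund}.

{Change, Dispense, Coin, Select, Refund}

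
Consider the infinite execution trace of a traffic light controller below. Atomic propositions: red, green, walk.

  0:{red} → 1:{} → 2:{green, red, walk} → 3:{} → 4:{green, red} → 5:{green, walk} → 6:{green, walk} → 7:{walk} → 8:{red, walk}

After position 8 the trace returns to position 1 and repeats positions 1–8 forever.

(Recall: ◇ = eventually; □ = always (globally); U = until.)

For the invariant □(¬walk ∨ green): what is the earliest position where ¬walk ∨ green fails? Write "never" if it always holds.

Check ¬walk ∨ green at each position in order: 0 ✓, 1 ✓, 2 ✓, 3 ✓, 4 ✓, 5 ✓, 6 ✓.
At position 7 the labels are {walk}, so ¬walk ∨ green is false there. This is the first violation.

7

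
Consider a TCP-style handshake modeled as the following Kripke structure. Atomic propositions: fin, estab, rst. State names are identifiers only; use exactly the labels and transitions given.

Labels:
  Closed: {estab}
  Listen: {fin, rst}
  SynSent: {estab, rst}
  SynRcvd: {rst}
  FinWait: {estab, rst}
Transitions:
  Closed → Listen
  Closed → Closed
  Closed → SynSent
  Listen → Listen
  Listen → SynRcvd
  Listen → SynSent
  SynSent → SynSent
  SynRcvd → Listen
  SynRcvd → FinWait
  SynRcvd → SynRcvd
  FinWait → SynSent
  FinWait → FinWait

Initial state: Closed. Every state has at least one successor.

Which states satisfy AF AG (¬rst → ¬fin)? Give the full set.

{Closed, Listen, SynSent, SynRcvd, FinWait}

States satisfying AG (¬rst → ¬fin): {Closed, Listen, SynSent, SynRcvd, FinWait}.
States satisfying AF AG (¬rst → ¬fin): {Closed, Listen, SynSent, SynRcvd, FinWait}.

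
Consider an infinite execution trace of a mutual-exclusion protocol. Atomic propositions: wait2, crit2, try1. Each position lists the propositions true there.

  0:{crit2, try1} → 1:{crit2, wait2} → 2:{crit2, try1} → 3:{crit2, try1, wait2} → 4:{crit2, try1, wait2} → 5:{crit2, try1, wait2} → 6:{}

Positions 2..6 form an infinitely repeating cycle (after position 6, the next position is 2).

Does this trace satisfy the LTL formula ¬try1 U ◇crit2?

Walking from position 0: ◇crit2 first holds at position 0, and ¬try1 holds at every earlier position along the way, so ¬try1 U ◇crit2 holds.

Holds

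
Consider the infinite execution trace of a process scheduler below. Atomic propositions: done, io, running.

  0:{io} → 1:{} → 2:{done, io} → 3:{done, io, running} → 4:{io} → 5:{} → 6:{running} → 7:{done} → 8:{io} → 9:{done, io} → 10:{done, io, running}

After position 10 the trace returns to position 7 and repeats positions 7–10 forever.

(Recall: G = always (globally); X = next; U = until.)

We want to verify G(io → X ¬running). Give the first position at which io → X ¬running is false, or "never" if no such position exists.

2

Check io → X ¬running at each position in order: 0 ✓, 1 ✓.
At position 2 the labels are {done, io} and the next position 3 has {done, io, running}, so io → X ¬running is false there. This is the first violation.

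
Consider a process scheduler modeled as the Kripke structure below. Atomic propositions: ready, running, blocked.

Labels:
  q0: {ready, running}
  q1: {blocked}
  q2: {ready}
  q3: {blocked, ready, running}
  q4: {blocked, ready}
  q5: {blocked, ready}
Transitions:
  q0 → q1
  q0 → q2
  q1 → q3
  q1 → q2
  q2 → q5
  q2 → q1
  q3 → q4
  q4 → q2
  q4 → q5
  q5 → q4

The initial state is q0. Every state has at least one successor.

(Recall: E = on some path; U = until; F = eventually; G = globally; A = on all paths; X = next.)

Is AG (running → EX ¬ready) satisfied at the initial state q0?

Does not hold

States satisfying running → EX ¬ready: {q0, q1, q2, q4, q5}.
States satisfying AG (running → EX ¬ready): ∅.
q3 is reachable from q0 and violates running → EX ¬ready, so AG fails at q0.
q0 ∉ Sat(AG (running → EX ¬ready)).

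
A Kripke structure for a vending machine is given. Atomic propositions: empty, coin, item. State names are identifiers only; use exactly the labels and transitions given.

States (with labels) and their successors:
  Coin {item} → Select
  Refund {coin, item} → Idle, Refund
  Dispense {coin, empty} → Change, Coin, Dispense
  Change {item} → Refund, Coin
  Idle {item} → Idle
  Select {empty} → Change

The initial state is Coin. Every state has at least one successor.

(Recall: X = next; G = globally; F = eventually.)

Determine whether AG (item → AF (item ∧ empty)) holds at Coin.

States satisfying item → AF (item ∧ empty): {Dispense, Select}.
States satisfying AG (item → AF (item ∧ empty)): ∅.
Change is reachable from Coin and violates item → AF (item ∧ empty), so AG fails at Coin.
Coin ∉ Sat(AG (item → AF (item ∧ empty))).

No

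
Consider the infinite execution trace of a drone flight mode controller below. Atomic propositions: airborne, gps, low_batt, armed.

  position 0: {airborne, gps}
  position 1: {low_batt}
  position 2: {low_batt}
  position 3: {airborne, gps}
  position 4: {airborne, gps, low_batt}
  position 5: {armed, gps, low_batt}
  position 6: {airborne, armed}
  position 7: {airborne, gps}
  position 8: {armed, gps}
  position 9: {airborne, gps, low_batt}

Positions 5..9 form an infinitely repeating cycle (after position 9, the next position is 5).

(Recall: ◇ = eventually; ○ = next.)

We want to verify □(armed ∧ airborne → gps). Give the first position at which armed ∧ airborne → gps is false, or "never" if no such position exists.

Check armed ∧ airborne → gps at each position in order: 0 ✓, 1 ✓, 2 ✓, 3 ✓, 4 ✓, 5 ✓.
At position 6 the labels are {airborne, armed}, so armed ∧ airborne → gps is false there. This is the first violation.

6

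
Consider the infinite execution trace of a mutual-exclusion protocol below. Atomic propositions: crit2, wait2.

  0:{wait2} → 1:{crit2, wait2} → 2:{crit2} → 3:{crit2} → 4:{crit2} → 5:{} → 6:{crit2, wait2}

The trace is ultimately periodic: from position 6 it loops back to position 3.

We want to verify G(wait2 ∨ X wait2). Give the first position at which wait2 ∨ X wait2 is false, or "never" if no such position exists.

2

Check wait2 ∨ X wait2 at each position in order: 0 ✓, 1 ✓.
At position 2 the labels are {crit2} and the next position 3 has {crit2}, so wait2 ∨ X wait2 is false there. This is the first violation.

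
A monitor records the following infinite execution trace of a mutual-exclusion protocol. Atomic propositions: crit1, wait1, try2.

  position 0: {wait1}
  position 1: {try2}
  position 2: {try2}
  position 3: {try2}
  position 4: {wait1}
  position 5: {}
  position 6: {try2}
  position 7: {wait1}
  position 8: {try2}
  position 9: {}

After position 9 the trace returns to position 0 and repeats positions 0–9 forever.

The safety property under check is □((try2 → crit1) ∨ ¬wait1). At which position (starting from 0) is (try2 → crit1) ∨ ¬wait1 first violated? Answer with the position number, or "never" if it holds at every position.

(try2 → crit1) ∨ ¬wait1 holds at every position 0..9, and those are all the positions the trace ever visits, so the invariant □((try2 → crit1) ∨ ¬wait1) is never violated.

never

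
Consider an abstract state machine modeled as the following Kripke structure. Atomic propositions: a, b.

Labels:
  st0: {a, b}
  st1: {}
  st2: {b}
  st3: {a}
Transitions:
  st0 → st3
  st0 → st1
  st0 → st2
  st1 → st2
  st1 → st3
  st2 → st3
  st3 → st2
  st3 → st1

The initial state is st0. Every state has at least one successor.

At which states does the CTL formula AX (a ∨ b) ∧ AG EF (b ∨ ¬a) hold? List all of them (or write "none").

{st1, st2}

States satisfying a ∨ b: {st0, st2, st3}.
States satisfying AX (a ∨ b): {st1, st2}.
States satisfying EF (b ∨ ¬a): {st0, st1, st2, st3}.
States satisfying AG EF (b ∨ ¬a): {st0, st1, st2, st3}.
States satisfying AX (a ∨ b) ∧ AG EF (b ∨ ¬a): {st1, st2}.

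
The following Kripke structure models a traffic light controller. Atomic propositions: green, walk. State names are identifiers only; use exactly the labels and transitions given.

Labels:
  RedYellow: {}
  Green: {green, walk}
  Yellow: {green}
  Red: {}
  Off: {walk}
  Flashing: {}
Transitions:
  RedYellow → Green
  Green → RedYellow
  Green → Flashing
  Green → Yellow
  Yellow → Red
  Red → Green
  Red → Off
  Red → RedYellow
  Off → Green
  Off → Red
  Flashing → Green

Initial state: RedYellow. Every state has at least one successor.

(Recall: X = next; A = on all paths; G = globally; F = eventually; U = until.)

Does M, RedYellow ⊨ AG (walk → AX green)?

No

States satisfying walk → AX green: {RedYellow, Yellow, Red, Flashing}.
States satisfying AG (walk → AX green): ∅.
Green is reachable from RedYellow and violates walk → AX green, so AG fails at RedYellow.
RedYellow ∉ Sat(AG (walk → AX green)).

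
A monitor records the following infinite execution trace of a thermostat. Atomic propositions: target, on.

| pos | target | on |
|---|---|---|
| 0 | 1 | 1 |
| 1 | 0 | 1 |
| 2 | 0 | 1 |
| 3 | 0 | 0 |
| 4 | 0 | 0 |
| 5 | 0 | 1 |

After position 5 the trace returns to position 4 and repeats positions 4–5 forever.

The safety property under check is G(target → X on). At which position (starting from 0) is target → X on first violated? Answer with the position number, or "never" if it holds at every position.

never

target → X on holds at every position 0..5, and those are all the positions the trace ever visits, so the invariant G(target → X on) is never violated.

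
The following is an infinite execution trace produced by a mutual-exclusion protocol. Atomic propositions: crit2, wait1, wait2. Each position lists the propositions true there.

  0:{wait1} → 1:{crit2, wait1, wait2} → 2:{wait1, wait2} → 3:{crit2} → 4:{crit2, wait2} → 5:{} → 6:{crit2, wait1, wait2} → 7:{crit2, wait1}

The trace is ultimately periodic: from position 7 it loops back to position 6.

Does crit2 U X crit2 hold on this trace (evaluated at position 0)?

Walking from position 0: X crit2 first holds at position 0, and crit2 holds at every earlier position along the way, so crit2 U X crit2 holds.

Yes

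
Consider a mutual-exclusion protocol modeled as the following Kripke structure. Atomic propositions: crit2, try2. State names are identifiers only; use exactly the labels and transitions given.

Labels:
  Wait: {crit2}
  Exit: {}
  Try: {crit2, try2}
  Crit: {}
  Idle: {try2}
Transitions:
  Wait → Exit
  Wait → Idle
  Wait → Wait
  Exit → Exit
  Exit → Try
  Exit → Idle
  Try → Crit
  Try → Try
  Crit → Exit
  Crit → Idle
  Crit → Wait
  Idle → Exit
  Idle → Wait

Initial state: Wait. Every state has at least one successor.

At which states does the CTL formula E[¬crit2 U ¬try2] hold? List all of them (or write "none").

{Wait, Exit, Crit, Idle}

States satisfying ¬crit2: {Exit, Crit, Idle}.
States satisfying ¬try2: {Wait, Exit, Crit}.
States satisfying E[¬crit2 U ¬try2]: {Wait, Exit, Crit, Idle}.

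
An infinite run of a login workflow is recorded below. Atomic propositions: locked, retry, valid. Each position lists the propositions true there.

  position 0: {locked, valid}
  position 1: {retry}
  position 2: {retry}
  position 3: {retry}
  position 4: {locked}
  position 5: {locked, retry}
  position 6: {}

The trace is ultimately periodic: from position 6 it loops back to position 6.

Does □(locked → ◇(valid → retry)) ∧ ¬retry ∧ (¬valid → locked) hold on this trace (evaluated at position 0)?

locked → ◇(valid → retry) holds at every position 0..6, and those are all positions ever visited, so □(locked → ◇(valid → retry)) holds.
Positions where locked holds: 0, 4, 5.
Check ◇(valid → retry) at each: 0→ok, 4→ok, 5→ok.
At position 0: □(locked → ◇(valid → retry)) is true; ¬retry ∧ (¬valid → locked) is true; so □(locked → ◇(valid → retry)) ∧ ¬retry ∧ (¬valid → locked) is true.

Holds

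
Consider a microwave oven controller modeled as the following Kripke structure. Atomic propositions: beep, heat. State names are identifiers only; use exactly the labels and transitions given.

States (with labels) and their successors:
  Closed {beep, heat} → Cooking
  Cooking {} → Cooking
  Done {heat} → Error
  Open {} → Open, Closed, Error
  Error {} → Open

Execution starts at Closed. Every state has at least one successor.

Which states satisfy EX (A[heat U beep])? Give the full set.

{Open}

States satisfying A[heat U beep]: {Closed}.
States satisfying EX (A[heat U beep]): {Open}.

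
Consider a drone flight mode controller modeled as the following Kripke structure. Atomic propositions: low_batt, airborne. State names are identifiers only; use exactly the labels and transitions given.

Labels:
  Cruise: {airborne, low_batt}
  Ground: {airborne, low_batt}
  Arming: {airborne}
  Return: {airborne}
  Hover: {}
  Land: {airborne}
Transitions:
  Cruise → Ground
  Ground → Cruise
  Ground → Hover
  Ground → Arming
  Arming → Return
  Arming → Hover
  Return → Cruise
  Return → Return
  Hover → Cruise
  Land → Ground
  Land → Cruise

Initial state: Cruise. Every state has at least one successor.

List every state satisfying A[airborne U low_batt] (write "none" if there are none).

States satisfying airborne: {Cruise, Ground, Arming, Return, Land}.
States satisfying low_batt: {Cruise, Ground}.
States satisfying A[airborne U low_batt]: {Cruise, Ground, Land}.

{Cruise, Ground, Land}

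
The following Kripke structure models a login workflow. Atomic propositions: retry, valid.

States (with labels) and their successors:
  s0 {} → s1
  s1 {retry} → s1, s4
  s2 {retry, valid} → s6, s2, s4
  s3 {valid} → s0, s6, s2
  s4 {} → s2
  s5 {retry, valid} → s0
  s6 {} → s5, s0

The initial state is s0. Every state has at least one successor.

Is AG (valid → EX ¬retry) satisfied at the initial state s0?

Yes

States satisfying valid → EX ¬retry: {s0, s1, s2, s3, s4, s5, s6}.
States satisfying AG (valid → EX ¬retry): {s0, s1, s2, s3, s4, s5, s6}.
Every state reachable from s0 satisfies valid → EX ¬retry.
s0 ∈ Sat(AG (valid → EX ¬retry)).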